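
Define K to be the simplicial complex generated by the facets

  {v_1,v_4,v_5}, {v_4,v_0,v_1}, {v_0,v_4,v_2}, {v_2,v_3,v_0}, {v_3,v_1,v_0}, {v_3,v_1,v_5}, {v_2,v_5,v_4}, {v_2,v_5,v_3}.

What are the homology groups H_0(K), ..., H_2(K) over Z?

Order the vertices as v_0 < v_1 < v_2 < v_3 < v_4 < v_5. Listing each simplex with vertices in this order, K has dimension 2 with simplices:

  0-simplices (6): [v_0], [v_1], [v_2], [v_3], [v_4], [v_5]
  1-simplices (12): [v_0,v_1], [v_0,v_2], [v_0,v_3], [v_0,v_4], [v_1,v_3], [v_1,v_4], [v_1,v_5], [v_2,v_3], [v_2,v_4], [v_2,v_5], [v_3,v_5], [v_4,v_5]
  2-simplices (8): [v_0,v_1,v_3], [v_0,v_1,v_4], [v_0,v_2,v_3], [v_0,v_2,v_4], [v_1,v_3,v_5], [v_1,v_4,v_5], [v_2,v_3,v_5], [v_2,v_4,v_5]

Hence C_0 ≅ Z^6, C_1 ≅ Z^12, C_2 ≅ Z^8.

Boundary ∂_1: C_1 → C_0 maps an edge to its endpoints' difference, ∂[p,q] = q − p.
This gives a 6×12 integer matrix of rank 5; reducing to Smith normal form yields diagonal entries (1,1,1,1,1).

The boundary map ∂_2: C_2 → C_1 acts by ∂[p,q,r] = [q,r] − [p,r] + [p,q]. For instance
  ∂[v_2,v_3,v_5] = [v_3,v_5] − [v_2,v_5] + [v_2,v_3],
  ∂[v_2,v_4,v_5] = [v_4,v_5] − [v_2,v_5] + [v_2,v_4].
This gives a 12×8 integer matrix of rank 7; reducing to Smith normal form yields diagonal entries (1,1,1,1,1,1,1).

Reading off H_k = ker ∂_k / im ∂_{k+1}:

  H_0: rank C_0 − rank ∂_1 = 6 − 5 = 1, and the invariant factors of ∂_1 are all 1, so H_0 = Z.
  H_1: rank ker ∂_1 − rank ∂_2 = (12 − 5) − 7 = 0, and the invariant factors of ∂_2 are all 1, so H_1 = 0.
  H_2: rank ker ∂_2 − rank ∂_3 = (8 − 7) − 0 = 1, and there is no ∂_3, so H_2 = Z.

As a check, the Euler characteristic is 6 − 12 + 8 = 2, which agrees with 1 − 0 + 1 = 2.

H_0 = Z,  H_1 = 0,  H_2 = Z.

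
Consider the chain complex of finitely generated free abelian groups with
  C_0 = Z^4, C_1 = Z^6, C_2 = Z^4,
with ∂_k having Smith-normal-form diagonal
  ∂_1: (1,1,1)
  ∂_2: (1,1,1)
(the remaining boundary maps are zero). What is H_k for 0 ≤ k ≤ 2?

H_0: b_0 = 4 − 0 − 3 = 1; torsion from ∂_1 factors > 1: none. So H_0 = Z.
H_1: b_1 = 6 − 3 − 3 = 0; torsion from ∂_2 factors > 1: none. So H_1 = 0.
H_2: b_2 = 4 − 3 − 0 = 1; torsion from ∂_3 factors > 1: none. So H_2 = Z.

H_0 = Z,  H_1 = 0,  H_2 = Z.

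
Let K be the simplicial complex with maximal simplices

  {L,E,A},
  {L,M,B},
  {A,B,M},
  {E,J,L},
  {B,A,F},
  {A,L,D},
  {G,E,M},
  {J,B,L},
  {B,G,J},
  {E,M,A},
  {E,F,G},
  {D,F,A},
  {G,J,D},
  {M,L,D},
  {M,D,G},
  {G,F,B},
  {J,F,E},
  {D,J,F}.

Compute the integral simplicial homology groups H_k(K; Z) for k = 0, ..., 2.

We work with the vertex ordering A < B < D < E < F < G < J < L < M. The simplices of K, each written with vertices in increasing order, are:

  0-simplices (9): A, B, D, E, F, G, J, L, M
  1-simplices (27): AB, AD, AE, AF, AL, AM, BF, BG, BJ, BL, BM, DF, DG, DJ, DL, DM, EF, EG, EJ, EL, EM, FG, FJ, GJ, GM, JL, LM
  2-simplices (18): ABF, ABM, ADF, ADL, AEL, AEM, BFG, BGJ, BJL, BLM, DFJ, DGJ, DGM, DLM, EFG, EFJ, EGM, EJL

giving chain groups C_0 ≅ Z^9, C_1 ≅ Z^27, C_2 ≅ Z^18.

Boundary ∂_1: C_1 → C_0 is given by ∂[p,q] = [q] − [p]. For instance
  ∂EJ = J − E.
The 9×27 boundary matrix has rank 8 and Smith normal form diag(1,1,1,1,1,1,1,1).

∂_2: C_2 → C_1 sends each 2-simplex [p,q,r] to [q,r] − [p,r] + [p,q]. For instance
  ∂DFJ = FJ − DJ + DF,
  ∂EJL = JL − EL + EJ.
The 27×18 boundary matrix has rank 18 and Smith normal form diag(1,1,1,1,1,1,1,1,1,1,1,1,1,1,1,1,1,2).

From H_k ≅ ker(∂_k) / im(∂_{k+1}) we obtain:

  H_0: rank C_0 − rank ∂_1 = 9 − 8 = 1, and the invariant factors of ∂_1 are all 1, so H_0 ≅ Z.
  H_1: rank ker ∂_1 − rank ∂_2 = (27 − 8) − 18 = 1, and ∂_2 has invariant factor 2 > 1, so H_1 ≅ Z ⊕ Z/2Z.
  H_2: rank ker ∂_2 − rank ∂_3 = (18 − 18) − 0 = 0, and there is no ∂_3, so H_2 ≅ 0.

As a check, the Euler characteristic is 9 − 27 + 18 = 0, which agrees with 1 − 1 + 0 = 0.
(K is a triangulation of the Klein bottle.)

H_0 = Z,  H_1 = Z ⊕ Z/2Z,  H_2 = 0.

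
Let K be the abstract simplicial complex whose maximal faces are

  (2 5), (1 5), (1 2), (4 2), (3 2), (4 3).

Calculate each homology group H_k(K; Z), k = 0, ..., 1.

We work with the vertex ordering 1 < 2 < 3 < 4 < 5. The simplices of K, each written with vertices in increasing order, are:

  0-simplices (5): [1], [2], [3], [4], [5]
  1-simplices (6): [1,2], [1,5], [2,3], [2,4], [2,5], [3,4]

giving chain groups C_0 ≅ Z^5, C_1 ≅ Z^6.

Boundary ∂_1: C_1 → C_0 sends each edge [p,q] (with p < q) to q − p. For instance
  ∂[2,5] = [5] − [2].
As a 5×6 matrix over Z this has rank 4, with invariant factors (1,1,1,1).

Computing H_k = (kernel of ∂_k) / (image of ∂_{k+1}):

  H_0: rank C_0 − rank ∂_1 = 5 − 4 = 1, and the invariant factors of ∂_1 are all 1, so H_0 ≅ Z.
  H_1: rank ker ∂_1 − rank ∂_2 = (6 − 4) − 0 = 2, and there is no ∂_2, so H_1 ≅ Z^2.

H_0 ≅ Z,  H_1 ≅ Z^2.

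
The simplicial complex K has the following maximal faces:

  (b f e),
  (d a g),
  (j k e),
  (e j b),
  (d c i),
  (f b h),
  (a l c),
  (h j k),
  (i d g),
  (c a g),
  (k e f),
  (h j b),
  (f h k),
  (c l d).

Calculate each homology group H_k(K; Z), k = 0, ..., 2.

H_0 = Z^2,  H_1 = Z,  H_2 = Z.

Fix the vertex order a < b < c < d < e < f < g < h < i < j < k < l and write every simplex with vertices in increasing order. Then dim K = 2 and the simplices of K are:

  0-simplices (12): a, b, c, d, e, f, g, h, i, j, k, l
  1-simplices (24): ac, ad, ag, al, be, bf, bh, bj, cd, cg, ci, cl, dg, di, dl, ef, ej, ek, fh, fk, gi, hj, hk, jk
  2-simplices (14): acg, acl, adg, bef, bej, bfh, bhj, cdi, cdl, dgi, efk, ejk, fhk, hjk

so the chain groups are C_0 ≅ Z^12, C_1 ≅ Z^24, C_2 ≅ Z^14.

Boundary ∂_1: C_1 → C_0 sends each edge [p,q] (with p < q) to q − p.
The 12×24 boundary matrix has rank 10 and Smith normal form diag(1,1,1,1,1,1,1,1,1,1).

Boundary ∂_2: C_2 → C_1 sends each 2-simplex [p,q,r] to [q,r] − [p,r] + [p,q]. For instance
  ∂dgi = gi − di + dg,
  ∂efk = fk − ek + ef.
As a 24×14 matrix over Z this has rank 13, with invariant factors (1,1,1,1,1,1,1,1,1,1,1,1,1).

Computing H_k = (kernel of ∂_k) / (image of ∂_{k+1}):

  H_0: rank C_0 − rank ∂_1 = 12 − 10 = 2, and the invariant factors of ∂_1 are all 1, so H_0 ≅ Z^2.
  H_1: rank ker ∂_1 − rank ∂_2 = (24 − 10) − 13 = 1, and the invariant factors of ∂_2 are all 1, so H_1 ≅ Z.
  H_2: rank ker ∂_2 − rank ∂_3 = (14 − 13) − 0 = 1, and there is no ∂_3, so H_2 ≅ Z.

As a check, the Euler characteristic is 12 − 24 + 14 = 2, which agrees with 2 − 1 + 1 = 2.
(K is a triangulation of the disjoint union of the 2-sphere S^2 and the cylinder S^1 x I.)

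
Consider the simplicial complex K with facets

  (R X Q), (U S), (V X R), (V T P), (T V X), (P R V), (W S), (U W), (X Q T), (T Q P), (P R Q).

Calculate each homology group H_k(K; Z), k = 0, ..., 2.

Fix the vertex order P < Q < R < S < T < U < V < W < X and write every simplex with vertices in increasing order. Then dim K = 2 and the simplices of K are:

  0-simplices (9): P, Q, R, S, T, U, V, W, X
  1-simplices (15): PQ, PR, PT, PV, QR, QT, QX, RV, RX, SU, SW, TV, TX, UW, VX
  2-simplices (8): PQR, PQT, PRV, PTV, QRX, QTX, RVX, TVX

giving chain groups C_0 ≅ Z^9, C_1 ≅ Z^15, C_2 ≅ Z^8.

∂_1: C_1 → C_0 is given by ∂[p,q] = [q] − [p].
As a 9×15 matrix over Z this has rank 7, with invariant factors (1,1,1,1,1,1,1).

Boundary ∂_2: C_2 → C_1 sends each 2-simplex [p,q,r] to [q,r] − [p,r] + [p,q]. For instance
  ∂PQR = QR − PR + PQ,
  ∂PQT = QT − PT + PQ.
The resulting 15×8 matrix has rank 7, and its Smith normal form has invariant factors (1,1,1,1,1,1,1).

Now H_k = ker ∂_k / im ∂_{k+1}, so:

  H_0: rank C_0 − rank ∂_1 = 9 − 7 = 2, and the invariant factors of ∂_1 are all 1, so H_0 = Z^2.
  H_1: rank ker ∂_1 − rank ∂_2 = (15 − 7) − 7 = 1, and the invariant factors of ∂_2 are all 1, so H_1 = Z.
  H_2: rank ker ∂_2 − rank ∂_3 = (8 − 7) − 0 = 1, and there is no ∂_3, so H_2 = Z.

As a check, the Euler characteristic is 9 − 15 + 8 = 2, which agrees with 2 − 1 + 1 = 2.
(K is a triangulation of the disjoint union of the 2-sphere S^2 and the circle S^1.)

H_0 = Z^2,  H_1 = Z,  H_2 = Z.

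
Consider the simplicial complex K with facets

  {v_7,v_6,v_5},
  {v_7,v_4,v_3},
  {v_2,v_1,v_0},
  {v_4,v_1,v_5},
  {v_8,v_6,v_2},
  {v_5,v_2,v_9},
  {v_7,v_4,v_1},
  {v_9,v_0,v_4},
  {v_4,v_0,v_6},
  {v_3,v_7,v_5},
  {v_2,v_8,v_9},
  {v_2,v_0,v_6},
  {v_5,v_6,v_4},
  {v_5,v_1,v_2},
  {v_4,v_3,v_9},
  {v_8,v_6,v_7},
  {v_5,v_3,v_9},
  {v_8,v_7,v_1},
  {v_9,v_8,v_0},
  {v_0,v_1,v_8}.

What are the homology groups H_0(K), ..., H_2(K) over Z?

H_0 ≅ Z,  H_1 ≅ Z ⊕ Z/2,  H_2 = 0.

Take the total order v_0 < v_1 < v_2 < v_3 < v_4 < v_5 < v_6 < v_7 < v_8 < v_9 on the vertex set. Then K (dimension 2) consists of the simplices:

  0-simplices (10): [v_0], [v_1], [v_2], [v_3], [v_4], [v_5], [v_6], [v_7], [v_8], [v_9]
  1-simplices (30): (30 of them)
  2-simplices (20): (20 of them)

so the chain groups are C_0 ≅ Z^10, C_1 ≅ Z^30, C_2 ≅ Z^20.

The boundary map ∂_1: C_1 → C_0 is given by ∂[p,q] = [q] − [p].
The resulting 10×30 matrix has rank 9, and its Smith normal form has invariant factors (1,1,1,1,1,1,1,1,1).

Boundary ∂_2: C_2 → C_1 maps a triangle to the signed sum of its edges. For instance
  ∂[v_0,v_1,v_8] = [v_1,v_8] − [v_0,v_8] + [v_0,v_1],
  ∂[v_2,v_5,v_9] = [v_5,v_9] − [v_2,v_9] + [v_2,v_5].
The resulting 30×20 matrix has rank 20, and its Smith normal form has invariant factors (1,1,1,1,1,1,1,1,1,1,1,1,1,1,1,1,1,1,1,2).

From H_k ≅ ker(∂_k) / im(∂_{k+1}) we obtain:

  H_0: rank C_0 − rank ∂_1 = 10 − 9 = 1, and the invariant factors of ∂_1 are all 1, so H_0 ≅ Z.
  H_1: rank ker ∂_1 − rank ∂_2 = (30 − 9) − 20 = 1, and ∂_2 has invariant factor 2 > 1, so H_1 ≅ Z ⊕ Z/2.
  H_2: rank ker ∂_2 − rank ∂_3 = (20 − 20) − 0 = 0, and there is no ∂_3, so H_2 ≅ 0.

As a check, the Euler characteristic is 10 − 30 + 20 = 0, which agrees with 1 − 1 + 0 = 0.
(K is a triangulation of the Klein bottle.)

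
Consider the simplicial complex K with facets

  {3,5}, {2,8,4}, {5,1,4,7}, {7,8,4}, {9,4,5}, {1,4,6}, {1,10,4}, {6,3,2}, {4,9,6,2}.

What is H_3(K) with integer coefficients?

H_3 ≅ 0.

Take the total order 1 < 2 < 3 < 4 < 5 < 6 < 7 < 8 < 9 < 10 on the vertex set. Then K (dimension 3) consists of the simplices:

  0-simplices (10): [1], [2], [3], [4], [5], [6], [7], [8], [9], [10]
  1-simplices (22): [1,4], [1,5], [1,6], [1,7], [1,10], [2,3], [2,4], [2,6], [2,8], [2,9], [3,5], [3,6], [4,5], [4,6], [4,7], [4,8], [4,9], [4,10], [5,7], [5,9], [6,9], [7,8]
  2-simplices (14): [1,4,5], [1,4,6], [1,4,7], [1,4,10], [1,5,7], [2,3,6], [2,4,6], [2,4,8], [2,4,9], [2,6,9], [4,5,7], [4,5,9], [4,6,9], [4,7,8]
  3-simplices (2): [1,4,5,7], [2,4,6,9]

giving chain groups C_0 ≅ Z^10, C_1 ≅ Z^22, C_2 ≅ Z^14, C_3 ≅ Z^2.

The boundary map ∂_1: C_1 → C_0 sends each edge [p,q] (with p < q) to q − p.
As a 10×22 matrix over Z this has rank 9, with invariant factors (1,1,1,1,1,1,1,1,1).

Boundary ∂_2: C_2 → C_1 maps a triangle to the signed sum of its edges. For instance
  ∂[1,4,7] = [4,7] − [1,7] + [1,4],
  ∂[2,4,9] = [4,9] − [2,9] + [2,4].
This gives a 22×14 integer matrix of rank 12; reducing to Smith normal form yields diagonal entries (1,1,1,1,1,1,1,1,1,1,1,1).

∂_3: C_3 → C_2 sends each 3-simplex σ to the alternating sum Σ_i (−1)^i (σ with its i-th vertex removed). For instance
  ∂[2,4,6,9] = [4,6,9] − [2,6,9] + [2,4,9] − [2,4,6],
  ∂[1,4,5,7] = [4,5,7] − [1,5,7] + [1,4,7] − [1,4,5].
The resulting 14×2 matrix has rank 2, and its Smith normal form has invariant factors (1,1).

Computing H_k = (kernel of ∂_k) / (image of ∂_{k+1}):

  H_3: rank ker ∂_3 − rank ∂_4 = (2 − 2) − 0 = 0, and there is no ∂_4, so H_3 = 0.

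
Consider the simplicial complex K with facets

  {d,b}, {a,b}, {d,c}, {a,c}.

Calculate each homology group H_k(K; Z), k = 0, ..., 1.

Take the total order a < b < c < d on the vertex set. Then K (dimension 1) consists of the simplices:

  0-simplices (4): a, b, c, d
  1-simplices (4): ab, ac, bd, cd

Hence C_0 ≅ Z^4, C_1 ≅ Z^4.

Boundary ∂_1: C_1 → C_0 maps an edge to its endpoints' difference, ∂[p,q] = q − p. For instance
  ∂bd = d − b.
As a 4×4 matrix over Z this has rank 3, with invariant factors (1,1,1).

Computing H_k = (kernel of ∂_k) / (image of ∂_{k+1}):

  H_0: rank C_0 − rank ∂_1 = 4 − 3 = 1, and the invariant factors of ∂_1 are all 1, so H_0 ≅ Z.
  H_1: rank ker ∂_1 − rank ∂_2 = (4 − 3) − 0 = 1, and there is no ∂_2, so H_1 ≅ Z.

(K is a triangulation of the circle S^1.)

H_0 = Z,  H_1 = Z.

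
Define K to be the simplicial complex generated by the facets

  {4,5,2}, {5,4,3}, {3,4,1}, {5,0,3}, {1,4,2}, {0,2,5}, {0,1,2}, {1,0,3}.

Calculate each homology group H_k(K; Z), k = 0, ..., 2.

H_0 ≅ Z,  H_1 = 0,  H_2 ≅ Z.

Order the vertices as 0 < 1 < 2 < 3 < 4 < 5. Listing each simplex with vertices in this order, K has dimension 2 with simplices:

  0-simplices (6): [0], [1], [2], [3], [4], [5]
  1-simplices (12): [0,1], [0,2], [0,3], [0,5], [1,2], [1,3], [1,4], [2,4], [2,5], [3,4], [3,5], [4,5]
  2-simplices (8): [0,1,2], [0,1,3], [0,2,5], [0,3,5], [1,2,4], [1,3,4], [2,4,5], [3,4,5]

so the chain groups are C_0 ≅ Z^6, C_1 ≅ Z^12, C_2 ≅ Z^8.

Boundary ∂_1: C_1 → C_0 sends each edge [p,q] (with p < q) to q − p.
This gives a 6×12 integer matrix of rank 5; reducing to Smith normal form yields diagonal entries (1,1,1,1,1).

Boundary ∂_2: C_2 → C_1 acts by ∂[p,q,r] = [q,r] − [p,r] + [p,q]. For instance
  ∂[0,3,5] = [3,5] − [0,5] + [0,3],
  ∂[1,3,4] = [3,4] − [1,4] + [1,3].
This gives a 12×8 integer matrix of rank 7; reducing to Smith normal form yields diagonal entries (1,1,1,1,1,1,1).

Reading off H_k = ker ∂_k / im ∂_{k+1}:

  H_0: rank C_0 − rank ∂_1 = 6 − 5 = 1, and the invariant factors of ∂_1 are all 1, so H_0 = Z.
  H_1: rank ker ∂_1 − rank ∂_2 = (12 − 5) − 7 = 0, and the invariant factors of ∂_2 are all 1, so H_1 = 0.
  H_2: rank ker ∂_2 − rank ∂_3 = (8 − 7) − 0 = 1, and there is no ∂_3, so H_2 = Z.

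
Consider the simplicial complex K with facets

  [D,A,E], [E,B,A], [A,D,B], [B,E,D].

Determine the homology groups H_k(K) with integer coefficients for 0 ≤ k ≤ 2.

H_0 ≅ Z,  H_1 = 0,  H_2 ≅ Z.

K has 4 vertices, 6 edges, 4 triangles.
rank ∂_0 = 0, rank ∂_1 = 3 ⇒ b_0 = 4 − 0 − 3 = 1; all invariant factors of ∂_1 are 1 so no torsion. So H_0 = Z.
rank ∂_1 = 3, rank ∂_2 = 3 ⇒ b_1 = 6 − 3 − 3 = 0; all invariant factors of ∂_2 are 1 so no torsion. So H_1 = 0.
rank ∂_2 = 3, rank ∂_3 = 0 ⇒ b_2 = 4 − 3 − 0 = 1. So H_2 = Z.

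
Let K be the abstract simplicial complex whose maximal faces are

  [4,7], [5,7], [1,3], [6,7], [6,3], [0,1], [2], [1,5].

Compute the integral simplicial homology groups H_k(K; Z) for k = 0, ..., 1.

K has 8 vertices, 7 edges.
rank ∂_0 = 0, rank ∂_1 = 6 ⇒ b_0 = 8 − 0 − 6 = 2; all invariant factors of ∂_1 are 1 so no torsion. So H_0 ≅ Z^2.
rank ∂_1 = 6, rank ∂_2 = 0 ⇒ b_1 = 7 − 6 − 0 = 1. So H_1 ≅ Z.

H_0 ≅ Z^2,  H_1 ≅ Z.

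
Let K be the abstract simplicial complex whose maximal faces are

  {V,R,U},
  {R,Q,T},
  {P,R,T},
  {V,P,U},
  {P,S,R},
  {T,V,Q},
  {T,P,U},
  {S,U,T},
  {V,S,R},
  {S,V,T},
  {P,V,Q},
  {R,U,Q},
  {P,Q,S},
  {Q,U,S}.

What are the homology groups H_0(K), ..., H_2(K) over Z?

H_0 ≅ Z,  H_1 ≅ Z^2,  H_2 ≅ Z.

Take the total order P < Q < R < S < T < U < V on the vertex set. Then K (dimension 2) consists of the simplices:

  0-simplices (7): P, Q, R, S, T, U, V
  1-simplices (21): PQ, PR, PS, PT, PU, PV, QR, QS, QT, QU, QV, RS, RT, RU, RV, ST, SU, SV, TU, TV, UV
  2-simplices (14): PQS, PQV, PRS, PRT, PTU, PUV, QRT, QRU, QSU, QTV, RSV, RUV, STU, STV

Hence C_0 ≅ Z^7, C_1 ≅ Z^21, C_2 ≅ Z^14.

∂_1: C_1 → C_0 maps an edge to its endpoints' difference, ∂[p,q] = q − p. For instance
  ∂RV = V − R.
As a 7×21 matrix over Z this has rank 6, with invariant factors (1,1,1,1,1,1).

The boundary map ∂_2: C_2 → C_1 maps a triangle to the signed sum of its edges. For instance
  ∂STU = TU − SU + ST,
  ∂PRS = RS − PS + PR.
This gives a 21×14 integer matrix of rank 13; reducing to Smith normal form yields diagonal entries (1,1,1,1,1,1,1,1,1,1,1,1,1).

From H_k ≅ ker(∂_k) / im(∂_{k+1}) we obtain:

  H_0: rank C_0 − rank ∂_1 = 7 − 6 = 1, and the invariant factors of ∂_1 are all 1, so H_0 = Z.
  H_1: rank ker ∂_1 − rank ∂_2 = (21 − 6) − 13 = 2, and the invariant factors of ∂_2 are all 1, so H_1 = Z^2.
  H_2: rank ker ∂_2 − rank ∂_3 = (14 − 13) − 0 = 1, and there is no ∂_3, so H_2 = Z.

As a check, the Euler characteristic is 7 − 21 + 14 = 0, which agrees with 1 − 2 + 1 = 0.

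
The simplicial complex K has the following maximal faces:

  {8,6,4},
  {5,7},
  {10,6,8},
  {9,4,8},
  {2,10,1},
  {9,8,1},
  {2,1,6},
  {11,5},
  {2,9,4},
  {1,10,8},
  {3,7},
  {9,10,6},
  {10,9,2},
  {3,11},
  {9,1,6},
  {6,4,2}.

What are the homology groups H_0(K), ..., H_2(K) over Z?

H_0 ≅ Z^2,  H_1 ≅ Z ⊕ Z_2,  H_2 = 0.

We work with the vertex ordering 1 < 2 < 3 < 4 < 5 < 6 < 7 < 8 < 9 < 10 < 11. The simplices of K, each written with vertices in increasing order, are:

  0-simplices (11): [1], [2], [3], [4], [5], [6], [7], [8], [9], [10], [11]
  1-simplices (22): [1,2], [1,6], [1,8], [1,9], [1,10], [2,4], [2,6], [2,9], [2,10], [3,7], [3,11], [4,6], [4,8], [4,9], [5,7], [5,11], [6,8], [6,9], [6,10], [8,9], [8,10], [9,10]
  2-simplices (12): [1,2,6], [1,2,10], [1,6,9], [1,8,9], [1,8,10], [2,4,6], [2,4,9], [2,9,10], [4,6,8], [4,8,9], [6,8,10], [6,9,10]

giving chain groups C_0 ≅ Z^11, C_1 ≅ Z^22, C_2 ≅ Z^12.

∂_1: C_1 → C_0 maps an edge to its endpoints' difference, ∂[p,q] = q − p. For instance
  ∂[8,10] = [10] − [8].
This gives a 11×22 integer matrix of rank 9; reducing to Smith normal form yields diagonal entries (1,1,1,1,1,1,1,1,1).

Boundary ∂_2: C_2 → C_1 maps a triangle to the signed sum of its edges. For instance
  ∂[2,4,9] = [4,9] − [2,9] + [2,4],
  ∂[1,8,10] = [8,10] − [1,10] + [1,8].
As a 22×12 matrix over Z this has rank 12, with invariant factors (1,1,1,1,1,1,1,1,1,1,1,2).

Reading off H_k = ker ∂_k / im ∂_{k+1}:

  H_0: rank C_0 − rank ∂_1 = 11 − 9 = 2, and the invariant factors of ∂_1 are all 1, so H_0 ≅ Z^2.
  H_1: rank ker ∂_1 − rank ∂_2 = (22 − 9) − 12 = 1, and ∂_2 has invariant factor 2 > 1, so H_1 ≅ Z ⊕ Z_2.
  H_2: rank ker ∂_2 − rank ∂_3 = (12 − 12) − 0 = 0, and there is no ∂_3, so H_2 ≅ 0.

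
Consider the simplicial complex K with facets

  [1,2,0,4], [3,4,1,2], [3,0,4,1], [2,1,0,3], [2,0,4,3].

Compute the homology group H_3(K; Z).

H_3 = Z.

Order the vertices as 0 < 1 < 2 < 3 < 4. Listing each simplex with vertices in this order, K has dimension 3 with simplices:

  0-simplices (5): [0], [1], [2], [3], [4]
  1-simplices (10): [0,1], [0,2], [0,3], [0,4], [1,2], [1,3], [1,4], [2,3], [2,4], [3,4]
  2-simplices (10): [0,1,2], [0,1,3], [0,1,4], [0,2,3], [0,2,4], [0,3,4], [1,2,3], [1,2,4], [1,3,4], [2,3,4]
  3-simplices (5): [0,1,2,3], [0,1,2,4], [0,1,3,4], [0,2,3,4], [1,2,3,4]

Hence C_0 ≅ Z^5, C_1 ≅ Z^10, C_2 ≅ Z^10, C_3 ≅ Z^5.

The boundary map ∂_1: C_1 → C_0 sends each edge [p,q] (with p < q) to q − p.
The resulting 5×10 matrix has rank 4, and its Smith normal form has invariant factors (1,1,1,1).

The boundary map ∂_2: C_2 → C_1 acts by ∂[p,q,r] = [q,r] − [p,r] + [p,q]. For instance
  ∂[0,2,4] = [2,4] − [0,4] + [0,2],
  ∂[2,3,4] = [3,4] − [2,4] + [2,3].
The resulting 10×10 matrix has rank 6, and its Smith normal form has invariant factors (1,1,1,1,1,1).

Boundary ∂_3: C_3 → C_2 sends each 3-simplex σ to the alternating sum Σ_i (−1)^i (σ with its i-th vertex removed). For instance
  ∂[0,1,2,3] = [1,2,3] − [0,2,3] + [0,1,3] − [0,1,2],
  ∂[0,1,2,4] = [1,2,4] − [0,2,4] + [0,1,4] − [0,1,2].
As a 10×5 matrix over Z this has rank 4, with invariant factors (1,1,1,1).

Now H_k = ker ∂_k / im ∂_{k+1}, so:

  H_3: rank ker ∂_3 − rank ∂_4 = (5 − 4) − 0 = 1, and there is no ∂_4, so H_3 ≅ Z.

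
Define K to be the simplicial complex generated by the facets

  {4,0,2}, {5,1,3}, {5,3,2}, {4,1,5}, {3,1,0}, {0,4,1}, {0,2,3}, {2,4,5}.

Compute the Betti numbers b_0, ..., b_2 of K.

Order the vertices as 0 < 1 < 2 < 3 < 4 < 5. Listing each simplex with vertices in this order, K has dimension 2 with simplices:

  0-simplices (6): [0], [1], [2], [3], [4], [5]
  1-simplices (12): [0,1], [0,2], [0,3], [0,4], [1,3], [1,4], [1,5], [2,3], [2,4], [2,5], [3,5], [4,5]
  2-simplices (8): [0,1,3], [0,1,4], [0,2,3], [0,2,4], [1,3,5], [1,4,5], [2,3,5], [2,4,5]

so the chain groups are C_0 ≅ Z^6, C_1 ≅ Z^12, C_2 ≅ Z^8.

The boundary map ∂_1: C_1 → C_0 maps an edge to its endpoints' difference, ∂[p,q] = q − p. For instance
  ∂[1,5] = [5] − [1].
The resulting 6×12 matrix has rank 5, and its Smith normal form has invariant factors (1,1,1,1,1).

Boundary ∂_2: C_2 → C_1 sends each 2-simplex [p,q,r] to [q,r] − [p,r] + [p,q]. For instance
  ∂[2,4,5] = [4,5] − [2,5] + [2,4],
  ∂[1,3,5] = [3,5] − [1,5] + [1,3].
The 12×8 boundary matrix has rank 7 and Smith normal form diag(1,1,1,1,1,1,1).

Reading off H_k = ker ∂_k / im ∂_{k+1}:

  H_0: rank C_0 − rank ∂_1 = 6 − 5 = 1, and the invariant factors of ∂_1 are all 1, so H_0 = Z.
  H_1: rank ker ∂_1 − rank ∂_2 = (12 − 5) − 7 = 0, and the invariant factors of ∂_2 are all 1, so H_1 = 0.
  H_2: rank ker ∂_2 − rank ∂_3 = (8 − 7) − 0 = 1, and there is no ∂_3, so H_2 = Z.

Hence the Betti numbers are b_0 = 1, b_1 = 0, b_2 = 1.

b_0 = 1, b_1 = 0, b_2 = 1.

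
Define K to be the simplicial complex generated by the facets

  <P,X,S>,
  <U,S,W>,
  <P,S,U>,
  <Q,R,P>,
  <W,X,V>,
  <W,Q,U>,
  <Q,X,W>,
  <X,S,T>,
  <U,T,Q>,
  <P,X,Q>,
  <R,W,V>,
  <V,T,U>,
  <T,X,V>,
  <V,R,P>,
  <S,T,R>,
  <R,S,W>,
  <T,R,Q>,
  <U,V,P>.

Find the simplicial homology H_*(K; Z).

Order the vertices as P < Q < R < S < T < U < V < W < X. Listing each simplex with vertices in this order, K has dimension 2 with simplices:

  0-simplices (9): P, Q, R, S, T, U, V, W, X
  1-simplices (27): PQ, PR, PS, PU, PV, PX, QR, QT, QU, QW, QX, RS, RT, RV, RW, ST, SU, SW, SX, TU, TV, TX, UV, UW, VW, VX, WX
  2-simplices (18): PQR, PQX, PRV, PSU, PSX, PUV, QRT, QTU, QUW, QWX, RST, RSW, RVW, STX, SUW, TUV, TVX, VWX

giving chain groups C_0 ≅ Z^9, C_1 ≅ Z^27, C_2 ≅ Z^18.

∂_1: C_1 → C_0 is given by ∂[p,q] = [q] − [p]. For instance
  ∂QU = U − Q.
This gives a 9×27 integer matrix of rank 8; reducing to Smith normal form yields diagonal entries (1,1,1,1,1,1,1,1).

∂_2: C_2 → C_1 sends each 2-simplex [p,q,r] to [q,r] − [p,r] + [p,q]. For instance
  ∂QTU = TU − QU + QT,
  ∂RSW = SW − RW + RS.
As a 27×18 matrix over Z this has rank 17, with invariant factors (1,1,1,1,1,1,1,1,1,1,1,1,1,1,1,1,1).

From H_k ≅ ker(∂_k) / im(∂_{k+1}) we obtain:

  H_0: rank C_0 − rank ∂_1 = 9 − 8 = 1, and the invariant factors of ∂_1 are all 1, so H_0 ≅ Z.
  H_1: rank ker ∂_1 − rank ∂_2 = (27 − 8) − 17 = 2, and the invariant factors of ∂_2 are all 1, so H_1 ≅ Z^2.
  H_2: rank ker ∂_2 − rank ∂_3 = (18 − 17) − 0 = 1, and there is no ∂_3, so H_2 ≅ Z.

As a check, the Euler characteristic is 9 − 27 + 18 = 0, which agrees with 1 − 2 + 1 = 0.

H_0 ≅ Z,  H_1 ≅ Z^2,  H_2 ≅ Z.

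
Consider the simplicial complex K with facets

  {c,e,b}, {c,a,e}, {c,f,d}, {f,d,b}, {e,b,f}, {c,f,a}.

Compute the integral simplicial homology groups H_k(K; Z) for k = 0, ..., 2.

H_0 = Z,  H_1 = Z,  H_2 = 0.

Take the total order a < b < c < d < e < f on the vertex set. Then K (dimension 2) consists of the simplices:

  0-simplices (6): a, b, c, d, e, f
  1-simplices (12): ac, ae, af, bc, bd, be, bf, cd, ce, cf, df, ef
  2-simplices (6): ace, acf, bce, bdf, bef, cdf

Hence C_0 ≅ Z^6, C_1 ≅ Z^12, C_2 ≅ Z^6.

∂_1: C_1 → C_0 maps an edge to its endpoints' difference, ∂[p,q] = q − p.
The 6×12 boundary matrix has rank 5 and Smith normal form diag(1,1,1,1,1).

∂_2: C_2 → C_1 sends each 2-simplex [p,q,r] to [q,r] − [p,r] + [p,q]. For instance
  ∂bef = ef − bf + be,
  ∂bce = ce − be + bc.
As a 12×6 matrix over Z this has rank 6, with invariant factors (1,1,1,1,1,1).

From H_k ≅ ker(∂_k) / im(∂_{k+1}) we obtain:

  H_0: rank C_0 − rank ∂_1 = 6 − 5 = 1, and the invariant factors of ∂_1 are all 1, so H_0 ≅ Z.
  H_1: rank ker ∂_1 − rank ∂_2 = (12 − 5) − 6 = 1, and the invariant factors of ∂_2 are all 1, so H_1 ≅ Z.
  H_2: rank ker ∂_2 − rank ∂_3 = (6 − 6) − 0 = 0, and there is no ∂_3, so H_2 ≅ 0.

As a check, the Euler characteristic is 6 − 12 + 6 = 0, which agrees with 1 − 1 + 0 = 0.
(K is a triangulation of the cylinder S^1 x I.)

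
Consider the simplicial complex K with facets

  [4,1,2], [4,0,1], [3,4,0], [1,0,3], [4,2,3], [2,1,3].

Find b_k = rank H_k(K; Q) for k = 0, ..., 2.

b_0 = 1, b_1 = 0, b_2 = 1.

We work with the vertex ordering 0 < 1 < 2 < 3 < 4. The simplices of K, each written with vertices in increasing order, are:

  0-simplices (5): [0], [1], [2], [3], [4]
  1-simplices (9): [0,1], [0,3], [0,4], [1,2], [1,3], [1,4], [2,3], [2,4], [3,4]
  2-simplices (6): [0,1,3], [0,1,4], [0,3,4], [1,2,3], [1,2,4], [2,3,4]

giving chain groups C_0 ≅ Z^5, C_1 ≅ Z^9, C_2 ≅ Z^6.

Boundary ∂_1: C_1 → C_0 maps an edge to its endpoints' difference, ∂[p,q] = q − p.
This gives a 5×9 integer matrix of rank 4; reducing to Smith normal form yields diagonal entries (1,1,1,1).

∂_2: C_2 → C_1 maps a triangle to the signed sum of its edges. For instance
  ∂[2,3,4] = [3,4] − [2,4] + [2,3],
  ∂[0,1,3] = [1,3] − [0,3] + [0,1].
As a 9×6 matrix over Z this has rank 5, with invariant factors (1,1,1,1,1).

Now H_k = ker ∂_k / im ∂_{k+1}, so:

  H_0: rank C_0 − rank ∂_1 = 5 − 4 = 1, and the invariant factors of ∂_1 are all 1, so H_0 = Z.
  H_1: rank ker ∂_1 − rank ∂_2 = (9 − 4) − 5 = 0, and the invariant factors of ∂_2 are all 1, so H_1 = 0.
  H_2: rank ker ∂_2 − rank ∂_3 = (6 − 5) − 0 = 1, and there is no ∂_3, so H_2 = Z.

As a check, the Euler characteristic is 5 − 9 + 6 = 2, which agrees with 1 − 0 + 1 = 2.

Hence the Betti numbers are b_0 = 1, b_1 = 0, b_2 = 1.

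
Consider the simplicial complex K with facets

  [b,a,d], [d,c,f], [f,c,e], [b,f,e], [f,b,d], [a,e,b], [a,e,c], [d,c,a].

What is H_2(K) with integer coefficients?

H_2 ≅ Z.

Take the total order a < b < c < d < e < f on the vertex set. Then K (dimension 2) consists of the simplices:

  0-simplices (6): a, b, c, d, e, f
  1-simplices (12): ab, ac, ad, ae, bd, be, bf, cd, ce, cf, df, ef
  2-simplices (8): abd, abe, acd, ace, bdf, bef, cdf, cef

Hence C_0 ≅ Z^6, C_1 ≅ Z^12, C_2 ≅ Z^8.

∂_1: C_1 → C_0 sends each edge [p,q] (with p < q) to q − p. For instance
  ∂ab = b − a.
The 6×12 boundary matrix has rank 5 and Smith normal form diag(1,1,1,1,1).

The boundary map ∂_2: C_2 → C_1 acts by ∂[p,q,r] = [q,r] − [p,r] + [p,q]. For instance
  ∂abd = bd − ad + ab,
  ∂bdf = df − bf + bd.
The resulting 12×8 matrix has rank 7, and its Smith normal form has invariant factors (1,1,1,1,1,1,1).

Computing H_k = (kernel of ∂_k) / (image of ∂_{k+1}):

  H_2: rank ker ∂_2 − rank ∂_3 = (8 − 7) − 0 = 1, and there is no ∂_3, so H_2 ≅ Z.

(K is a triangulation of the 2-sphere S^2.)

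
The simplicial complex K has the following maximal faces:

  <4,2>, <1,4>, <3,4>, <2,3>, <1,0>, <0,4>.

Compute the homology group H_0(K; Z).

H_0 = Z.

We work with the vertex ordering 0 < 1 < 2 < 3 < 4. The simplices of K, each written with vertices in increasing order, are:

  0-simplices (5): [0], [1], [2], [3], [4]
  1-simplices (6): [0,1], [0,4], [1,4], [2,3], [2,4], [3,4]

so the chain groups are C_0 ≅ Z^5, C_1 ≅ Z^6.

Boundary ∂_1: C_1 → C_0 is given by ∂[p,q] = [q] − [p]. For instance
  ∂[2,3] = [3] − [2].
The 5×6 boundary matrix has rank 4 and Smith normal form diag(1,1,1,1).

From H_k ≅ ker(∂_k) / im(∂_{k+1}) we obtain:

  H_0: rank C_0 − rank ∂_1 = 5 − 4 = 1, and the invariant factors of ∂_1 are all 1, so H_0 = Z.

(K is a triangulation of a wedge of 2 circles.)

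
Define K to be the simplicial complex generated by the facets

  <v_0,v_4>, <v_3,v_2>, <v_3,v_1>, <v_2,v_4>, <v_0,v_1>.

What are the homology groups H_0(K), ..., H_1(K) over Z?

H_0 = Z,  H_1 = Z.

Take the total order v_0 < v_1 < v_2 < v_3 < v_4 on the vertex set. Then K (dimension 1) consists of the simplices:

  0-simplices (5): [v_0], [v_1], [v_2], [v_3], [v_4]
  1-simplices (5): [v_0,v_1], [v_0,v_4], [v_1,v_3], [v_2,v_3], [v_2,v_4]

giving chain groups C_0 ≅ Z^5, C_1 ≅ Z^5.

Boundary ∂_1: C_1 → C_0 is given by ∂[p,q] = [q] − [p]. For instance
  ∂[v_2,v_4] = [v_4] − [v_2].
The 5×5 boundary matrix has rank 4 and Smith normal form diag(1,1,1,1).

Computing H_k = (kernel of ∂_k) / (image of ∂_{k+1}):

  H_0: rank C_0 − rank ∂_1 = 5 − 4 = 1, and the invariant factors of ∂_1 are all 1, so H_0 = Z.
  H_1: rank ker ∂_1 − rank ∂_2 = (5 − 4) − 0 = 1, and there is no ∂_2, so H_1 = Z.

As a check, the Euler characteristic is 5 − 5 = 0, which agrees with 1 − 1 = 0.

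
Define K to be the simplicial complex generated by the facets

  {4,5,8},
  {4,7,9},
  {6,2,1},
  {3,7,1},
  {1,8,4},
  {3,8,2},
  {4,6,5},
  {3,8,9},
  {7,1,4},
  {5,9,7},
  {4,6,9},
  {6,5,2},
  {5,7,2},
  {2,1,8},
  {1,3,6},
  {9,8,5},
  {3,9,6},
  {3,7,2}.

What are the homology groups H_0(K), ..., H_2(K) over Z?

H_0 = Z,  H_1 = Z ⊕ Z_2,  H_2 = 0.

Fix the vertex order 1 < 2 < 3 < 4 < 5 < 6 < 7 < 8 < 9 and write every simplex with vertices in increasing order. Then dim K = 2 and the simplices of K are:

  0-simplices (9): [1], [2], [3], [4], [5], [6], [7], [8], [9]
  1-simplices (27): (27 of them)
  2-simplices (18): [1,2,6], [1,2,8], [1,3,6], [1,3,7], [1,4,7], [1,4,8], [2,3,7], [2,3,8], [2,5,6], [2,5,7], [3,6,9], [3,8,9], [4,5,6], [4,5,8], [4,6,9], [4,7,9], [5,7,9], [5,8,9]

giving chain groups C_0 ≅ Z^9, C_1 ≅ Z^27, C_2 ≅ Z^18.

The boundary map ∂_1: C_1 → C_0 sends each edge [p,q] (with p < q) to q − p. For instance
  ∂[2,3] = [3] − [2].
The 9×27 boundary matrix has rank 8 and Smith normal form diag(1,1,1,1,1,1,1,1).

∂_2: C_2 → C_1 sends each 2-simplex [p,q,r] to [q,r] − [p,r] + [p,q]. For instance
  ∂[5,8,9] = [8,9] − [5,9] + [5,8],
  ∂[2,3,7] = [3,7] − [2,7] + [2,3].
The resulting 27×18 matrix has rank 18, and its Smith normal form has invariant factors (1,1,1,1,1,1,1,1,1,1,1,1,1,1,1,1,1,2).

Reading off H_k = ker ∂_k / im ∂_{k+1}:

  H_0: rank C_0 − rank ∂_1 = 9 − 8 = 1, and the invariant factors of ∂_1 are all 1, so H_0 = Z.
  H_1: rank ker ∂_1 − rank ∂_2 = (27 − 8) − 18 = 1, and ∂_2 has invariant factor 2 > 1, so H_1 = Z ⊕ Z_2.
  H_2: rank ker ∂_2 − rank ∂_3 = (18 − 18) − 0 = 0, and there is no ∂_3, so H_2 = 0.

As a check, the Euler characteristic is 9 − 27 + 18 = 0, which agrees with 1 − 1 + 0 = 0.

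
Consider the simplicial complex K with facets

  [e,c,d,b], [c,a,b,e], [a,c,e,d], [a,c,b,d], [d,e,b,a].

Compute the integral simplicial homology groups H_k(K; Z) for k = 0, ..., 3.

We work with the vertex ordering a < b < c < d < e. The simplices of K, each written with vertices in increasing order, are:

  0-simplices (5): a, b, c, d, e
  1-simplices (10): ab, ac, ad, ae, bc, bd, be, cd, ce, de
  2-simplices (10): abc, abd, abe, acd, ace, ade, bcd, bce, bde, cde
  3-simplices (5): abcd, abce, abde, acde, bcde

so the chain groups are C_0 ≅ Z^5, C_1 ≅ Z^10, C_2 ≅ Z^10, C_3 ≅ Z^5.

Boundary ∂_1: C_1 → C_0 sends each edge [p,q] (with p < q) to q − p. For instance
  ∂ac = c − a.
This gives a 5×10 integer matrix of rank 4; reducing to Smith normal form yields diagonal entries (1,1,1,1).

The boundary map ∂_2: C_2 → C_1 acts by ∂[p,q,r] = [q,r] − [p,r] + [p,q]. For instance
  ∂abd = bd − ad + ab,
  ∂cde = de − ce + cd.
The resulting 10×10 matrix has rank 6, and its Smith normal form has invariant factors (1,1,1,1,1,1).

Boundary ∂_3: C_3 → C_2 sends each 3-simplex σ to the alternating sum Σ_i (−1)^i (σ with its i-th vertex removed). For instance
  ∂acde = cde − ade + ace − acd,
  ∂abce = bce − ace + abe − abc.
As a 10×5 matrix over Z this has rank 4, with invariant factors (1,1,1,1).

Reading off H_k = ker ∂_k / im ∂_{k+1}:

  H_0: rank C_0 − rank ∂_1 = 5 − 4 = 1, and the invariant factors of ∂_1 are all 1, so H_0 = Z.
  H_1: rank ker ∂_1 − rank ∂_2 = (10 − 4) − 6 = 0, and the invariant factors of ∂_2 are all 1, so H_1 = 0.
  H_2: rank ker ∂_2 − rank ∂_3 = (10 − 6) − 4 = 0, and the invariant factors of ∂_3 are all 1, so H_2 = 0.
  H_3: rank ker ∂_3 − rank ∂_4 = (5 − 4) − 0 = 1, and there is no ∂_4, so H_3 = Z.

As a check, the Euler characteristic is 5 − 10 + 10 − 5 = 0, which agrees with 1 − 0 + 0 − 1 = 0.

H_0 = Z,  H_1 = 0,  H_2 = 0,  H_3 = Z.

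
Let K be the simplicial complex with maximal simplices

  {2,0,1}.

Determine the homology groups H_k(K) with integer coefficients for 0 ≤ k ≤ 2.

Fix the vertex order 0 < 1 < 2 and write every simplex with vertices in increasing order. Then dim K = 2 and the simplices of K are:

  0-simplices (3): [0], [1], [2]
  1-simplices (3): [0,1], [0,2], [1,2]
  2-simplices (1): [0,1,2]

so the chain groups are C_0 ≅ Z^3, C_1 ≅ Z^3, C_2 ≅ Z^1.

∂_1: C_1 → C_0 sends each edge [p,q] (with p < q) to q − p.
This gives a 3×3 integer matrix of rank 2; reducing to Smith normal form yields diagonal entries (1,1).

∂_2: C_2 → C_1 acts by ∂[p,q,r] = [q,r] − [p,r] + [p,q]. For instance
  ∂[0,1,2] = [1,2] − [0,2] + [0,1].
This gives a 3×1 integer matrix of rank 1; reducing to Smith normal form yields diagonal entries (1).

From H_k ≅ ker(∂_k) / im(∂_{k+1}) we obtain:

  H_0: rank C_0 − rank ∂_1 = 3 − 2 = 1, and the invariant factors of ∂_1 are all 1, so H_0 = Z.
  H_1: rank ker ∂_1 − rank ∂_2 = (3 − 2) − 1 = 0, and the invariant factors of ∂_2 are all 1, so H_1 = 0.
  H_2: rank ker ∂_2 − rank ∂_3 = (1 − 1) − 0 = 0, and there is no ∂_3, so H_2 = 0.

As a check, the Euler characteristic is 3 − 3 + 1 = 1, which agrees with 1 − 0 + 0 = 1.
(K is a triangulation of the 2-simplex.)

H_0 ≅ Z,  H_1 = 0,  H_2 = 0.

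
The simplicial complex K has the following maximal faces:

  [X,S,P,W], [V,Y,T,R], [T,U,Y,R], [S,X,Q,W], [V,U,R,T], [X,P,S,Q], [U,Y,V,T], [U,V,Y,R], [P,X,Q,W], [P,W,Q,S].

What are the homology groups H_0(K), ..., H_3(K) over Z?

H_0 = Z^2,  H_1 = 0,  H_2 = 0,  H_3 = Z^2.

Order the vertices as P < Q < R < S < T < U < V < W < X < Y. Listing each simplex with vertices in this order, K has dimension 3 with simplices:

  0-simplices (10): P, Q, R, S, T, U, V, W, X, Y
  1-simplices (20): PQ, PS, PW, PX, QS, QW, QX, RT, RU, RV, RY, SW, SX, TU, TV, TY, UV, UY, VY, WX
  2-simplices (20): PQS, PQW, PQX, PSW, PSX, PWX, QSW, QSX, QWX, RTU, RTV, RTY, RUV, RUY, RVY, SWX, TUV, TUY, TVY, UVY
  3-simplices (10): PQSW, PQSX, PQWX, PSWX, QSWX, RTUV, RTUY, RTVY, RUVY, TUVY

so the chain groups are C_0 ≅ Z^10, C_1 ≅ Z^20, C_2 ≅ Z^20, C_3 ≅ Z^10.

Boundary ∂_1: C_1 → C_0 is given by ∂[p,q] = [q] − [p]. For instance
  ∂QW = W − Q.
The resulting 10×20 matrix has rank 8, and its Smith normal form has invariant factors (1,1,1,1,1,1,1,1).

Boundary ∂_2: C_2 → C_1 maps a triangle to the signed sum of its edges. For instance
  ∂RTU = TU − RU + RT,
  ∂QWX = WX − QX + QW.
The resulting 20×20 matrix has rank 12, and its Smith normal form has invariant factors (1,1,1,1,1,1,1,1,1,1,1,1).

Boundary ∂_3: C_3 → C_2 sends each 3-simplex σ to the alternating sum Σ_i (−1)^i (σ with its i-th vertex removed). For instance
  ∂RUVY = UVY − RVY + RUY − RUV,
  ∂PQSW = QSW − PSW + PQW − PQS.
The resulting 20×10 matrix has rank 8, and its Smith normal form has invariant factors (1,1,1,1,1,1,1,1).

From H_k ≅ ker(∂_k) / im(∂_{k+1}) we obtain:

  H_0: rank C_0 − rank ∂_1 = 10 − 8 = 2, and the invariant factors of ∂_1 are all 1, so H_0 ≅ Z^2.
  H_1: rank ker ∂_1 − rank ∂_2 = (20 − 8) − 12 = 0, and the invariant factors of ∂_2 are all 1, so H_1 ≅ 0.
  H_2: rank ker ∂_2 − rank ∂_3 = (20 − 12) − 8 = 0, and the invariant factors of ∂_3 are all 1, so H_2 ≅ 0.
  H_3: rank ker ∂_3 − rank ∂_4 = (10 − 8) − 0 = 2, and there is no ∂_4, so H_3 ≅ Z^2.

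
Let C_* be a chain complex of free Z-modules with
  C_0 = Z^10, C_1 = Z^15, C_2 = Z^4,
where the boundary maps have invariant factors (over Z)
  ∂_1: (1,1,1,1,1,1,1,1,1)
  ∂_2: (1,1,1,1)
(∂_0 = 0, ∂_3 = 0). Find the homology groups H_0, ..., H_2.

H_0 = Z,  H_1 = Z^2,  H_2 = 0.

H_0: b_0 = 10 − 0 − 9 = 1; torsion from ∂_1 factors > 1: none. So H_0 = Z.
H_1: b_1 = 15 − 9 − 4 = 2; torsion from ∂_2 factors > 1: none. So H_1 = Z^2.
H_2: b_2 = 4 − 4 − 0 = 0; torsion from ∂_3 factors > 1: none. So H_2 = 0.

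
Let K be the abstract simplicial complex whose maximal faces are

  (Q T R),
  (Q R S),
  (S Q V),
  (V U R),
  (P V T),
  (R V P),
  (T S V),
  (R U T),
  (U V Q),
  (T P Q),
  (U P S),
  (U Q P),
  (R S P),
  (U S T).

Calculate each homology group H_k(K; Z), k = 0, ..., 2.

Fix the vertex order P < Q < R < S < T < U < V and write every simplex with vertices in increasing order. Then dim K = 2 and the simplices of K are:

  0-simplices (7): P, Q, R, S, T, U, V
  1-simplices (21): PQ, PR, PS, PT, PU, PV, QR, QS, QT, QU, QV, RS, RT, RU, RV, ST, SU, SV, TU, TV, UV
  2-simplices (14): PQT, PQU, PRS, PRV, PSU, PTV, QRS, QRT, QSV, QUV, RTU, RUV, STU, STV

Hence C_0 ≅ Z^7, C_1 ≅ Z^21, C_2 ≅ Z^14.

∂_1: C_1 → C_0 maps an edge to its endpoints' difference, ∂[p,q] = q − p.
This gives a 7×21 integer matrix of rank 6; reducing to Smith normal form yields diagonal entries (1,1,1,1,1,1).

Boundary ∂_2: C_2 → C_1 sends each 2-simplex [p,q,r] to [q,r] − [p,r] + [p,q]. For instance
  ∂QRS = RS − QS + QR,
  ∂PQU = QU − PU + PQ.
The resulting 21×14 matrix has rank 13, and its Smith normal form has invariant factors (1,1,1,1,1,1,1,1,1,1,1,1,1).

Now H_k = ker ∂_k / im ∂_{k+1}, so:

  H_0: rank C_0 − rank ∂_1 = 7 − 6 = 1, and the invariant factors of ∂_1 are all 1, so H_0 = Z.
  H_1: rank ker ∂_1 − rank ∂_2 = (21 − 6) − 13 = 2, and the invariant factors of ∂_2 are all 1, so H_1 = Z^2.
  H_2: rank ker ∂_2 − rank ∂_3 = (14 − 13) − 0 = 1, and there is no ∂_3, so H_2 = Z.

H_0 = Z,  H_1 = Z^2,  H_2 = Z.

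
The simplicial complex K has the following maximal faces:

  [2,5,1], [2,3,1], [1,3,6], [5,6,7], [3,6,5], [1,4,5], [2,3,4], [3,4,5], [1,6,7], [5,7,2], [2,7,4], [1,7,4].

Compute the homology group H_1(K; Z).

H_1 ≅ Z/2.

Order the vertices as 1 < 2 < 3 < 4 < 5 < 6 < 7. Listing each simplex with vertices in this order, K has dimension 2 with simplices:

  0-simplices (7): [1], [2], [3], [4], [5], [6], [7]
  1-simplices (18): [1,2], [1,3], [1,4], [1,5], [1,6], [1,7], [2,3], [2,4], [2,5], [2,7], [3,4], [3,5], [3,6], [4,5], [4,7], [5,6], [5,7], [6,7]
  2-simplices (12): [1,2,3], [1,2,5], [1,3,6], [1,4,5], [1,4,7], [1,6,7], [2,3,4], [2,4,7], [2,5,7], [3,4,5], [3,5,6], [5,6,7]

Hence C_0 ≅ Z^7, C_1 ≅ Z^18, C_2 ≅ Z^12.

The boundary map ∂_1: C_1 → C_0 sends each edge [p,q] (with p < q) to q − p. For instance
  ∂[4,7] = [7] − [4].
This gives a 7×18 integer matrix of rank 6; reducing to Smith normal form yields diagonal entries (1,1,1,1,1,1).

∂_2: C_2 → C_1 sends each 2-simplex [p,q,r] to [q,r] − [p,r] + [p,q]. For instance
  ∂[1,4,7] = [4,7] − [1,7] + [1,4],
  ∂[2,5,7] = [5,7] − [2,7] + [2,5].
As a 18×12 matrix over Z this has rank 12, with invariant factors (1,1,1,1,1,1,1,1,1,1,1,2).

Computing H_k = (kernel of ∂_k) / (image of ∂_{k+1}):

  H_1: rank ker ∂_1 − rank ∂_2 = (18 − 6) − 12 = 0, and ∂_2 has invariant factor 2 > 1, so H_1 = Z/2.

(K is a triangulation of the real projective plane RP^2.)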